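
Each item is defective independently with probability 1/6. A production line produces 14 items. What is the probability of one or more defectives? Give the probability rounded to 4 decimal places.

P(at least one) = 1 − P(none) = 1 − (1 − 0.166667)^14
= 1 − 0.077887 = 0.922113

0.9221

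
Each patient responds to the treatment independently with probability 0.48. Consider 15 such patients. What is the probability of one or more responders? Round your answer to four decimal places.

0.9999

P(at least one) = 1 − P(none) = 1 − (1 − 0.48)^15
= 1 − 0.000055 = 0.999945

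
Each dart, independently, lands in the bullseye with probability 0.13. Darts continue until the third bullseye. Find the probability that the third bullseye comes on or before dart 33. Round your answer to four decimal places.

0.8211

Finishing within 33 darts ⇔ at least 3 successes in the first 33. With X ~ Binomial(33, 0.13), P(Y ≤ 33) = 1 − P(X ≤ 2).
  k=0: C(33,0)·0.13^0·0.87^33 = 0.010096
  k=1: C(33,1)·0.13^1·0.87^32 = 0.049782
  k=2: C(33,2)·0.13^2·0.87^31 = 0.119019
1 − 0.178897 = 0.821103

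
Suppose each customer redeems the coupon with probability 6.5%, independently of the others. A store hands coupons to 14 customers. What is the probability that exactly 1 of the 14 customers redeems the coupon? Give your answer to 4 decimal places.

0.3798

X ~ Binomial(n=14, p=0.065).
P(X=1) = C(14,1) · p^1 · (1−p)^13
= 14 · 0.065 · 0.4174 = 0.379833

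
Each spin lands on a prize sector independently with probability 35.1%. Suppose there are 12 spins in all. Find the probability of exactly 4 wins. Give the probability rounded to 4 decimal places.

0.2365

X ~ Binomial(n=12, p=0.351).
P(X=4) = C(12,4) · p^4 · (1−p)^8
= 495 · 0.015178 · 0.031474 = 0.236478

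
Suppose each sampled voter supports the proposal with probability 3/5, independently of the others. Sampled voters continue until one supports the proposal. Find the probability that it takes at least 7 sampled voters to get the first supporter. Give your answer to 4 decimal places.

0.0041

Y = number of sampled voters to the first success; geometric, p = 0.60.
P(Y > 6) = P(first 6 all fail) = (1−p)^6 = 0.004096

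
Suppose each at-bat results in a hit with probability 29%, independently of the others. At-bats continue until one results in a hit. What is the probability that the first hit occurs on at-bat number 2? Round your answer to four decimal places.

0.2059

Geometric (trials to first success), p = 0.29.
P(Y = 2) = (1−p)^1 · p = 0.71 · 0.29 = 0.205900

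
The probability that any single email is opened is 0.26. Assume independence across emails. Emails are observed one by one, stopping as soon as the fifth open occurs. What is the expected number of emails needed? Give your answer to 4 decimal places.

Y = total emails until the fifth success; negative binomial with r=5, p=0.26.
E[Y] = r / p = 5 / 0.26 = 19.230769

19.2308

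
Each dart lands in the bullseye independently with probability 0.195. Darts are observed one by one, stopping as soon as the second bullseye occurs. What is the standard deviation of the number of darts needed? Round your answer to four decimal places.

6.5070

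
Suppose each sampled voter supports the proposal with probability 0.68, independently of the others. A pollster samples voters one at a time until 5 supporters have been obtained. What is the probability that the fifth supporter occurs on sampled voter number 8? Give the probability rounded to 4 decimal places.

0.1667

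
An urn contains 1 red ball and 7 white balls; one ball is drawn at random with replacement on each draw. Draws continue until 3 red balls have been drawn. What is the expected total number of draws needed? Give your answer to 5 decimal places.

24.00000

Y = total draws until the third success; negative binomial with r=3, p=0.125.
E[Y] = r / p = 3 / 0.125 = 24.0000000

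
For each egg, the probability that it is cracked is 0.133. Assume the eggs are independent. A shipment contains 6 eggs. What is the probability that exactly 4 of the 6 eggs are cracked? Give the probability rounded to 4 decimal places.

0.0035

X ~ Binomial(n=6, p=0.133).
P(X=4) = C(6,4) · p^4 · (1−p)^2
= 15 · 0.0003129 · 0.75169 = 0.003528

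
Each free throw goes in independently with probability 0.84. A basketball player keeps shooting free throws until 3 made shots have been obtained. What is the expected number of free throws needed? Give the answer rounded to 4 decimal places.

3.5714

Y = total free throws until the third success; negative binomial with r=3, p=0.84.
E[Y] = r / p = 3 / 0.84 = 3.571429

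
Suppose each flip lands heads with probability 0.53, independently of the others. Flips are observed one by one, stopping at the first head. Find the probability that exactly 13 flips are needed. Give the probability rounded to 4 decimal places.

Geometric (trials to first success), p = 0.53.
P(Y = 13) = (1−p)^12 · p = 0.00011619 · 0.53 = 0.000062

0.0001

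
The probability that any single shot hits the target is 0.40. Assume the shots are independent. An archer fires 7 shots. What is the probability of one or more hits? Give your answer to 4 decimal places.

0.9720

P(at least one) = 1 − P(none) = 1 − (1 − 0.40)^7
= 1 − 0.027994 = 0.972006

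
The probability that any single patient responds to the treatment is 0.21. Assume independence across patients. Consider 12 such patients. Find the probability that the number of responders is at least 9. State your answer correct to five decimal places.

X ~ Binomial(12, 0.21); P(X ≥ 9) = Σ C(12,k) p^k (1−p)^(12−k) over k:
  k=9: C(12,9)·0.21^9·0.79^3 = 0.0000862
  k=10: C(12,10)·0.21^10·0.79^2 = 0.0000069
  k=11: C(12,11)·0.21^11·0.79^1 = 0.0000003
  k=12: C(12,12)·0.21^12·0.79^0 = 0.0000000
Total = 0.0000934

0.00009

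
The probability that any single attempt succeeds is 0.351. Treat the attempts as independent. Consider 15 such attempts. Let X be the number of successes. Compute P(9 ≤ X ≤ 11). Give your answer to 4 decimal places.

0.0425

X ~ Binomial(15, 0.351); P(9 ≤ X ≤ 11) = Σ C(15,k) p^k (1−p)^(15−k) over k:
  k=9: C(15,9)·0.351^9·0.649^6 = 0.030244
  k=10: C(15,10)·0.351^10·0.649^5 = 0.009814
  k=11: C(15,11)·0.351^11·0.649^4 = 0.002413
Total = 0.042471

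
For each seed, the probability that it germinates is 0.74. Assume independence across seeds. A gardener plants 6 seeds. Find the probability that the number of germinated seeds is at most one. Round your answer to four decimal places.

0.0056

X ~ Binomial(6, 0.74); P(X ≤ 1) = Σ C(6,k) p^k (1−p)^(6−k) over k:
  k=0: C(6,0)·0.74^0·0.26^6 = 0.000309
  k=1: C(6,1)·0.74^1·0.26^5 = 0.005275
Total = 0.005584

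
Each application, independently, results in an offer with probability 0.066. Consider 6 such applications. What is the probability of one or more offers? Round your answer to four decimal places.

P(at least one) = 1 − P(none) = 1 − (1 − 0.066)^6
= 1 − 0.663867 = 0.336133

0.3361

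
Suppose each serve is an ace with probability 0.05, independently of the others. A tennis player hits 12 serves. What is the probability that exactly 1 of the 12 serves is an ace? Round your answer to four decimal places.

0.3413

X ~ Binomial(n=12, p=0.05).
P(X=1) = C(12,1) · p^1 · (1−p)^11
= 12 · 0.05 · 0.5688 = 0.341280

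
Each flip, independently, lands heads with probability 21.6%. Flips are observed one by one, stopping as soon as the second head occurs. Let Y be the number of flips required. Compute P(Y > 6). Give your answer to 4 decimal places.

0.6161

Needing more than 6 flips ⇔ fewer than 2 successes in the first 6. With X ~ Binomial(6, 0.216), P(Y > 6) = P(X ≤ 1).
  k=0: C(6,0)·0.216^0·0.784^6 = 0.232218
  k=1: C(6,1)·0.216^1·0.784^5 = 0.383871
P(X ≤ 1) = 0.616089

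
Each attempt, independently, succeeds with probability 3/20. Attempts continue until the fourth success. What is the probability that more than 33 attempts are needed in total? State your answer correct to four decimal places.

0.2495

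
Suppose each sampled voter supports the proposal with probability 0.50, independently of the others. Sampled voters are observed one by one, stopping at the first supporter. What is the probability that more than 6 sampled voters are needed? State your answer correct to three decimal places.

Y = number of sampled voters to the first success; geometric, p = 0.50.
P(Y > 6) = P(first 6 all fail) = (1−p)^6 = 0.01562

0.016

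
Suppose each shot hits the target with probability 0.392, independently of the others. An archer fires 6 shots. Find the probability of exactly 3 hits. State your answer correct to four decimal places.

X ~ Binomial(n=6, p=0.392).
P(X=3) = C(6,3) · p^3 · (1−p)^3
= 20 · 0.060236 · 0.22476 = 0.270769

0.2708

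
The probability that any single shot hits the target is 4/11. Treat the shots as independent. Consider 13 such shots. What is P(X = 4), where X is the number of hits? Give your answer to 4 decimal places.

0.2140

X ~ Binomial(n=13, p=0.363636).
P(X=4) = C(13,4) · p^4 · (1−p)^9
= 715 · 0.017485 · 0.017114 = 0.213956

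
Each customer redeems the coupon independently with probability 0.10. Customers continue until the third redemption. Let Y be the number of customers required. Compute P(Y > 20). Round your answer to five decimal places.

Needing more than 20 customers ⇔ fewer than 3 successes in the first 20. With X ~ Binomial(20, 0.10), P(Y > 20) = P(X ≤ 2).
  k=0: C(20,0)·0.10^0·0.90^20 = 0.1215767
  k=1: C(20,1)·0.10^1·0.90^19 = 0.2701703
  k=2: C(20,2)·0.10^2·0.90^18 = 0.2851798
P(X ≤ 2) = 0.6769268

0.67693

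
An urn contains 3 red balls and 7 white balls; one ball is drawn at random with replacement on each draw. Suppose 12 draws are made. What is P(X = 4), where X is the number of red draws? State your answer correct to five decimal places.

X ~ Binomial(n=12, p=0.30).
P(X=4) = C(12,4) · p^4 · (1−p)^8
= 495 · 0.0081 · 0.057648 = 0.2311397

0.23114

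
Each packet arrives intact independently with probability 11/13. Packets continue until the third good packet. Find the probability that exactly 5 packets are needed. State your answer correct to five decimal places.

0.08603

Y = trial on which the third success occurs; negative binomial, r=3, p=0.846154.
P(Y=5) = C(4,2) · p^3 · (1−p)^2
= 6 · 0.60583 · 0.023669 = 0.0860345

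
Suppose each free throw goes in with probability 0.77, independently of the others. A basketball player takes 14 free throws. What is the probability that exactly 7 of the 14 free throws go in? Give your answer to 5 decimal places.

0.01875

X ~ Binomial(n=14, p=0.77).
P(X=7) = C(14,7) · p^7 · (1−p)^7
= 3432 · 0.16049 · 3.4048e-05 = 0.0187533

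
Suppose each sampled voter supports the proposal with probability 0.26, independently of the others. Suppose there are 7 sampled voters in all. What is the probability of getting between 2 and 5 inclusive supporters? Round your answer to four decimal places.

0.5780

X ~ Binomial(7, 0.26); P(2 ≤ X ≤ 5) = Σ C(7,k) p^k (1−p)^(7−k) over k:
  k=2: C(7,2)·0.26^2·0.74^5 = 0.315010
  k=3: C(7,3)·0.26^3·0.74^4 = 0.184465
  k=4: C(7,4)·0.26^4·0.74^3 = 0.064812
  k=5: C(7,5)·0.26^5·0.74^2 = 0.013663
Total = 0.577951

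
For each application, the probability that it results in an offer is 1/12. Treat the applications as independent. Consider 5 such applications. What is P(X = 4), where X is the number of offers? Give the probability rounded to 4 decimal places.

0.0002

X ~ Binomial(n=5, p=0.083333).
P(X=4) = C(5,4) · p^4 · (1−p)^1
= 5 · 4.8225e-05 · 0.91667 = 0.000221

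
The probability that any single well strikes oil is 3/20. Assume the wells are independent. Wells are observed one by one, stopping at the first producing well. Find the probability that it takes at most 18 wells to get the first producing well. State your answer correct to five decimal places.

0.94635

Y = number of wells to the first success; geometric, p = 0.15.
P(Y ≤ 18) = 1 − (1−p)^18 = 1 − 0.0536464 = 0.9463536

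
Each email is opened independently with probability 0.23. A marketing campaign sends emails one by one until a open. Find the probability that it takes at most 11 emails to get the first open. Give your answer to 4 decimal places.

0.9436

Y = number of emails to the first success; geometric, p = 0.23.
P(Y ≤ 11) = 1 − (1−p)^11 = 1 − 0.056415 = 0.943585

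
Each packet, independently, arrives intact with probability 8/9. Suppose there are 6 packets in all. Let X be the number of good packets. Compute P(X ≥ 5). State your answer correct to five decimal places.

0.86322

X ~ Binomial(6, 0.888889); P(X ≥ 5) = Σ C(6,k) p^k (1−p)^(6−k) over k:
  k=5: C(6,5)·0.888889^5·0.111111^1 = 0.3699526
  k=6: C(6,6)·0.888889^6·0.111111^0 = 0.4932702
Total = 0.8632228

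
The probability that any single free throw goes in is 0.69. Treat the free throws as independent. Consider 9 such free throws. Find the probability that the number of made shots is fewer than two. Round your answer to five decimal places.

X ~ Binomial(9, 0.69); P(X ≤ 1) = Σ C(9,k) p^k (1−p)^(9−k) over k:
  k=0: C(9,0)·0.69^0·0.31^9 = 0.0000264
  k=1: C(9,1)·0.69^1·0.31^8 = 0.0005296
Total = 0.0005561

0.00056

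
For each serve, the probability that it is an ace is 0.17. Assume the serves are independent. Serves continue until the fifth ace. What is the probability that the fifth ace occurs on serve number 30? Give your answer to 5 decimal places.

Y = trial on which the fifth success occurs; negative binomial, r=5, p=0.17.
P(Y=30) = C(29,4) · p^5 · (1−p)^25
= 23751 · 0.00014199 · 0.0094831 = 0.0319800

0.03198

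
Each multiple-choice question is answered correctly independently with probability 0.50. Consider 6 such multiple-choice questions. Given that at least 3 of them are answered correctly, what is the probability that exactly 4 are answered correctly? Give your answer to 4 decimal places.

X ~ Binomial(6, 0.50). Want P(X=4 | X≥3) = P(X=4) / P(X≥3).
P(X=4) = C(6,4)·0.50^4·0.50^2 = 0.234375
P(X≥3) = 1 − 0.015625 − 0.093750 − 0.234375 = 0.656250
Ratio = 0.234375 / 0.656250 = 0.357143

0.3571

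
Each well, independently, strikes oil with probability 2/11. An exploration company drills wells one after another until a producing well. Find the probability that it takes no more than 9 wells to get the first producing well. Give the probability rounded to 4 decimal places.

0.8357

Y = number of wells to the first success; geometric, p = 0.181818.
P(Y ≤ 9) = 1 − (1−p)^9 = 1 − 0.164304 = 0.835696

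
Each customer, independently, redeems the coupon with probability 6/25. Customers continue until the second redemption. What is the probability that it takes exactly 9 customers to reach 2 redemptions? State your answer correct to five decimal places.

0.06749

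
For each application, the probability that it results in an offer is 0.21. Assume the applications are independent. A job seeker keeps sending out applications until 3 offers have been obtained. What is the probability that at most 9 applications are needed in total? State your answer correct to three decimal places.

0.289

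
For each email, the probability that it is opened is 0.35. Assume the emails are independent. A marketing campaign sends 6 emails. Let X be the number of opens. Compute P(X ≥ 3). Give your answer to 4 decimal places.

X ~ Binomial(6, 0.35); P(X ≥ 3) = Σ C(6,k) p^k (1−p)^(6−k) over k:
  k=3: C(6,3)·0.35^3·0.65^3 = 0.235491
  k=4: C(6,4)·0.35^4·0.65^2 = 0.095102
  k=5: C(6,5)·0.35^5·0.65^1 = 0.020484
  k=6: C(6,6)·0.35^6·0.65^0 = 0.001838
Total = 0.352915

0.3529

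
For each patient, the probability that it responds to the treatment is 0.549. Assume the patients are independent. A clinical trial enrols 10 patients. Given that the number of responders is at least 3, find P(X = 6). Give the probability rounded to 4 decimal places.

X ~ Binomial(10, 0.549). Want P(X=6 | X≥3) = P(X=6) / P(X≥3).
P(X=6) = C(10,6)·0.549^6·0.451^4 = 0.237881
P(X≥3) = 1 − 0.000348 − 0.004238 − 0.023215 = 0.972199
Ratio = 0.237881 / 0.972199 = 0.244683

0.2447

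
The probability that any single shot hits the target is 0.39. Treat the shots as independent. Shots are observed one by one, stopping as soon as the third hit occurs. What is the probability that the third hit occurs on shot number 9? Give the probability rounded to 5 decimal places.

Y = trial on which the third success occurs; negative binomial, r=3, p=0.39.
P(Y=9) = C(8,2) · p^3 · (1−p)^6
= 28 · 0.059319 · 0.05152 = 0.0855718

0.08557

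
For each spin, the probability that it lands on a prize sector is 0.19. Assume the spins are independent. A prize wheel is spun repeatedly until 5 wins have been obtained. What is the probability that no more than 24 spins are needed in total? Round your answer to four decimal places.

Finishing within 24 spins ⇔ at least 5 successes in the first 24. With X ~ Binomial(24, 0.19), P(Y ≤ 24) = 1 − P(X ≤ 4).
  k=0: C(24,0)·0.19^0·0.81^24 = 0.006363
  k=1: C(24,1)·0.19^1·0.81^23 = 0.035820
  k=2: C(24,2)·0.19^2·0.81^22 = 0.096624
  k=3: C(24,3)·0.19^3·0.81^21 = 0.166210
  k=4: C(24,4)·0.19^4·0.81^20 = 0.204684
1 − 0.509701 = 0.490299

0.4903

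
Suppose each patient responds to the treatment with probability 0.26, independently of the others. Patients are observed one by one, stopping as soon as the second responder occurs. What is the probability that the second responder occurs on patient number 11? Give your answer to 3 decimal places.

0.045

Y = trial on which the second success occurs; negative binomial, r=2, p=0.26.
P(Y=11) = C(10,1) · p^2 · (1−p)^9
= 10 · 0.0676 · 0.06654 = 0.04498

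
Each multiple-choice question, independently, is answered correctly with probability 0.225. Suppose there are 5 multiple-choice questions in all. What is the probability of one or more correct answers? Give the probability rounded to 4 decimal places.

P(at least one) = 1 − P(none) = 1 − (1 − 0.225)^5
= 1 − 0.279582 = 0.720418

0.7204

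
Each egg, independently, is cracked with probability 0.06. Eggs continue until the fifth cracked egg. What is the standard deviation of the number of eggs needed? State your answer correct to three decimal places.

Y = total eggs until the fifth success; negative binomial with r=5, p=0.06.
SD(Y) = √[r(1−p)/p²] = √(1305.55556) = 36.13247

36.132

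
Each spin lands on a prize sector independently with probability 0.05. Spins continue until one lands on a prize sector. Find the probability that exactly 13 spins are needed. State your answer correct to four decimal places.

0.0270

Geometric (trials to first success), p = 0.05.
P(Y = 13) = (1−p)^12 · p = 0.54036 · 0.05 = 0.027018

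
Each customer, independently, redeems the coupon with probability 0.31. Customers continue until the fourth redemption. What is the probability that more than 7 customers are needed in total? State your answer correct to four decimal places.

Needing more than 7 customers ⇔ fewer than 4 successes in the first 7. With X ~ Binomial(7, 0.31), P(Y > 7) = P(X ≤ 3).
  k=0: C(7,0)·0.31^0·0.69^7 = 0.074464
  k=1: C(7,1)·0.31^1·0.69^6 = 0.234182
  k=2: C(7,2)·0.31^2·0.69^5 = 0.315637
  k=3: C(7,3)·0.31^3·0.69^4 = 0.236347
P(X ≤ 3) = 0.860630

0.8606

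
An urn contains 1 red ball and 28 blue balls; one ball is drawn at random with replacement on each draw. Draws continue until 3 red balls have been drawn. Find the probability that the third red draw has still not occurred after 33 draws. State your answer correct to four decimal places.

Needing more than 33 draws ⇔ fewer than 3 successes in the first 33. With X ~ Binomial(33, 0.034483), P(Y > 33) = P(X ≤ 2).
  k=0: C(33,0)·0.034483^0·0.965517^33 = 0.314110
  k=1: C(33,1)·0.034483^1·0.965517^32 = 0.370201
  k=2: C(33,2)·0.034483^2·0.965517^31 = 0.211543
P(X ≤ 2) = 0.895853

0.8959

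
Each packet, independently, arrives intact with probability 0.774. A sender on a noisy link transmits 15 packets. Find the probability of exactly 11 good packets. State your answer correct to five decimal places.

0.21268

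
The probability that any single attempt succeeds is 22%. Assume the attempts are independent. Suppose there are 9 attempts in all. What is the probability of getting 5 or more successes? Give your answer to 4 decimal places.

0.0291

X ~ Binomial(9, 0.22); P(X ≥ 5) = Σ C(9,k) p^k (1−p)^(9−k) over k:
  k=5: C(9,5)·0.22^5·0.78^4 = 0.024036
  k=6: C(9,6)·0.22^6·0.78^3 = 0.004520
  k=7: C(9,7)·0.22^7·0.78^2 = 0.000546
  k=8: C(9,8)·0.22^8·0.78^1 = 0.000039
  k=9: C(9,9)·0.22^9·0.78^0 = 0.000001
Total = 0.029142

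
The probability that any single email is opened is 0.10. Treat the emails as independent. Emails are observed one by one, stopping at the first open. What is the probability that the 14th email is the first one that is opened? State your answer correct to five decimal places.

0.02542

Geometric (trials to first success), p = 0.10.
P(Y = 14) = (1−p)^13 · p = 0.25419 · 0.10 = 0.0254187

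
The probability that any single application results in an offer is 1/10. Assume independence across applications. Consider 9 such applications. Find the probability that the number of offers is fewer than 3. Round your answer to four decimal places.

X ~ Binomial(9, 0.10); P(X ≤ 2) = Σ C(9,k) p^k (1−p)^(9−k) over k:
  k=0: C(9,0)·0.10^0·0.90^9 = 0.387420
  k=1: C(9,1)·0.10^1·0.90^8 = 0.387420
  k=2: C(9,2)·0.10^2·0.90^7 = 0.172187
Total = 0.947028

0.9470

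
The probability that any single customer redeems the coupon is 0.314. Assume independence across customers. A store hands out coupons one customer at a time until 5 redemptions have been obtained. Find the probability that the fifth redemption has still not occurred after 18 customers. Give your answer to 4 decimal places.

0.2874

Needing more than 18 customers ⇔ fewer than 5 successes in the first 18. With X ~ Binomial(18, 0.314), P(Y > 18) = P(X ≤ 4).
  k=0: C(18,0)·0.314^0·0.686^18 = 0.001132
  k=1: C(18,1)·0.314^1·0.686^17 = 0.009326
  k=2: C(18,2)·0.314^2·0.686^16 = 0.036286
  k=3: C(18,3)·0.314^3·0.686^15 = 0.088581
  k=4: C(18,4)·0.314^4·0.686^14 = 0.152047
P(X ≤ 4) = 0.287372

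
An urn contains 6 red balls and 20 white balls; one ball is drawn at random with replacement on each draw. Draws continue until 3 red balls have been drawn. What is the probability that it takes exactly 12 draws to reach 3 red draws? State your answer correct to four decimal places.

0.0637

Y = trial on which the third success occurs; negative binomial, r=3, p=0.230769.
P(Y=12) = C(11,2) · p^3 · (1−p)^9
= 55 · 0.012289 · 0.0943 = 0.063739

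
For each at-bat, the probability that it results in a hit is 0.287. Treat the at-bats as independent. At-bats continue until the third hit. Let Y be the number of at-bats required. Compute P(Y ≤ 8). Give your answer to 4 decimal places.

0.4151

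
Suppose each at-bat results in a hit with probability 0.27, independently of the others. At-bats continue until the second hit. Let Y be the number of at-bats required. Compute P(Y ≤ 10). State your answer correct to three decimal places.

Finishing within 10 at-bats ⇔ at least 2 successes in the first 10. With X ~ Binomial(10, 0.27), P(Y ≤ 10) = 1 − P(X ≤ 1).
  k=0: C(10,0)·0.27^0·0.73^10 = 0.04298
  k=1: C(10,1)·0.27^1·0.73^9 = 0.15895
1 − 0.20193 = 0.79807

0.798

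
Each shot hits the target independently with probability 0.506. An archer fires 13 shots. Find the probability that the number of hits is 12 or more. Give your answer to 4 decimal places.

0.0020

X ~ Binomial(13, 0.506); P(X ≥ 12) = Σ C(13,k) p^k (1−p)^(13−k) over k:
  k=12: C(13,12)·0.506^12·0.494^1 = 0.001809
  k=13: C(13,13)·0.506^13·0.494^0 = 0.000143
Total = 0.001952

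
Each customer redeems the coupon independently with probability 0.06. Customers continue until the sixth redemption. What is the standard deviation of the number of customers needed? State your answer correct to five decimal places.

39.58114

Y = total customers until the sixth success; negative binomial with r=6, p=0.06.
SD(Y) = √[r(1−p)/p²] = √(1566.6666667) = 39.5811403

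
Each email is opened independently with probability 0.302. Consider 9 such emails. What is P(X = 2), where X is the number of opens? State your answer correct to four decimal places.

X ~ Binomial(n=9, p=0.302).
P(X=2) = C(9,2) · p^2 · (1−p)^7
= 36 · 0.091204 · 0.080721 = 0.265036

0.2650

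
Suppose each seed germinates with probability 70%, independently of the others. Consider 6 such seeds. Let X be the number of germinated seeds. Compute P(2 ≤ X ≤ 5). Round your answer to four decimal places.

0.8714

X ~ Binomial(6, 0.70); P(2 ≤ X ≤ 5) = Σ C(6,k) p^k (1−p)^(6−k) over k:
  k=2: C(6,2)·0.70^2·0.30^4 = 0.059535
  k=3: C(6,3)·0.70^3·0.30^3 = 0.185220
  k=4: C(6,4)·0.70^4·0.30^2 = 0.324135
  k=5: C(6,5)·0.70^5·0.30^1 = 0.302526
Total = 0.871416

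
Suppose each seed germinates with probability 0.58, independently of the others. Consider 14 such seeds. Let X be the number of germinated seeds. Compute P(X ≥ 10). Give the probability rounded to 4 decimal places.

0.2303

X ~ Binomial(14, 0.58); P(X ≥ 10) = Σ C(14,k) p^k (1−p)^(14−k) over k:
  k=10: C(14,10)·0.58^10·0.42^4 = 0.134187
  k=11: C(14,11)·0.58^11·0.42^3 = 0.067384
  k=12: C(14,12)·0.58^12·0.42^2 = 0.023264
  k=13: C(14,13)·0.58^13·0.42^1 = 0.004942
  k=14: C(14,14)·0.58^14·0.42^0 = 0.000488
Total = 0.230265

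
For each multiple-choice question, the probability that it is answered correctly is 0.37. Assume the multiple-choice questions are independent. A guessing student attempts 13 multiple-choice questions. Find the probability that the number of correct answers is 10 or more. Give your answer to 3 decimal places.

0.004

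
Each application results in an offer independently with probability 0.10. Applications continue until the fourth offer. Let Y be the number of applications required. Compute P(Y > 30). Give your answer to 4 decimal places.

0.6474

Needing more than 30 applications ⇔ fewer than 4 successes in the first 30. With X ~ Binomial(30, 0.10), P(Y > 30) = P(X ≤ 3).
  k=0: C(30,0)·0.10^0·0.90^30 = 0.042391
  k=1: C(30,1)·0.10^1·0.90^29 = 0.141304
  k=2: C(30,2)·0.10^2·0.90^28 = 0.227656
  k=3: C(30,3)·0.10^3·0.90^27 = 0.236088
P(X ≤ 3) = 0.647439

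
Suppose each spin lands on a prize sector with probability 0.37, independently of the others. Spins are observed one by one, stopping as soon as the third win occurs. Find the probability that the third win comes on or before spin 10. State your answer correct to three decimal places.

0.779

Finishing within 10 spins ⇔ at least 3 successes in the first 10. With X ~ Binomial(10, 0.37), P(Y ≤ 10) = 1 − P(X ≤ 2).
  k=0: C(10,0)·0.37^0·0.63^10 = 0.00985
  k=1: C(10,1)·0.37^1·0.63^9 = 0.05785
  k=2: C(10,2)·0.37^2·0.63^8 = 0.15288
1 − 0.22057 = 0.77943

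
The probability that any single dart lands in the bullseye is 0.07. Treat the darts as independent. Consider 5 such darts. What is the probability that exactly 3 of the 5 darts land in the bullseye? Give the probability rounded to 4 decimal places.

X ~ Binomial(n=5, p=0.07).
P(X=3) = C(5,3) · p^3 · (1−p)^2
= 10 · 0.000343 · 0.8649 = 0.002967

0.0030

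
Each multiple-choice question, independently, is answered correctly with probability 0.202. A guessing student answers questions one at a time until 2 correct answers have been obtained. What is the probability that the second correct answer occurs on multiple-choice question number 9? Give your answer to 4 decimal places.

0.0673

Y = trial on which the second success occurs; negative binomial, r=2, p=0.202.
P(Y=9) = C(8,1) · p^2 · (1−p)^7
= 8 · 0.040804 · 0.20607 = 0.067269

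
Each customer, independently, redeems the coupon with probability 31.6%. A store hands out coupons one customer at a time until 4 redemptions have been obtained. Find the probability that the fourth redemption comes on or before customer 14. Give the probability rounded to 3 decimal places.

0.692

Finishing within 14 customers ⇔ at least 4 successes in the first 14. With X ~ Binomial(14, 0.316), P(Y ≤ 14) = 1 − P(X ≤ 3).
  k=0: C(14,0)·0.316^0·0.684^14 = 0.00491
  k=1: C(14,1)·0.316^1·0.684^13 = 0.03174
  k=2: C(14,2)·0.316^2·0.684^12 = 0.09530
  k=3: C(14,3)·0.316^3·0.684^11 = 0.17611
1 − 0.30805 = 0.69195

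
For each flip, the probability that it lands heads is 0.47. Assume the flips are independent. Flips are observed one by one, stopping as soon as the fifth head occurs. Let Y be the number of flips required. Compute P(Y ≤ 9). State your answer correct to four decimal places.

Finishing within 9 flips ⇔ at least 5 successes in the first 9. With X ~ Binomial(9, 0.47), P(Y ≤ 9) = 1 − P(X ≤ 4).
  k=0: C(9,0)·0.47^0·0.53^9 = 0.003300
  k=1: C(9,1)·0.47^1·0.53^8 = 0.026336
  k=2: C(9,2)·0.47^2·0.53^7 = 0.093418
  k=3: C(9,3)·0.47^3·0.53^6 = 0.193298
  k=4: C(9,4)·0.47^4·0.53^5 = 0.257123
1 − 0.573475 = 0.426525

0.4265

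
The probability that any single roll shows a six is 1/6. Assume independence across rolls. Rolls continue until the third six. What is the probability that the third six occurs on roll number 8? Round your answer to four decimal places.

0.0391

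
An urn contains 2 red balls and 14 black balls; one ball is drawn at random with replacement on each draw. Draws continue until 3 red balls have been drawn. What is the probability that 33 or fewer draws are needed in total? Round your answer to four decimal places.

0.7989

Finishing within 33 draws ⇔ at least 3 successes in the first 33. With X ~ Binomial(33, 0.125), P(Y ≤ 33) = 1 − P(X ≤ 2).
  k=0: C(33,0)·0.125^0·0.875^33 = 0.012197
  k=1: C(33,1)·0.125^1·0.875^32 = 0.057502
  k=2: C(33,2)·0.125^2·0.875^31 = 0.131433
1 − 0.201132 = 0.798868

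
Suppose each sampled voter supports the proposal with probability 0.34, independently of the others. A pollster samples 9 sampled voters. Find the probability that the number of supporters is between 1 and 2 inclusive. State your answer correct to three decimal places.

0.337

X ~ Binomial(9, 0.34); P(1 ≤ X ≤ 2) = Σ C(9,k) p^k (1−p)^(9−k) over k:
  k=1: C(9,1)·0.34^1·0.66^8 = 0.11017
  k=2: C(9,2)·0.34^2·0.66^7 = 0.22702
Total = 0.33719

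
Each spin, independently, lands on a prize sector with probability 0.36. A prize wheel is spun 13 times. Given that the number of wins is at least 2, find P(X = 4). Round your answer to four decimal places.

0.2219

X ~ Binomial(13, 0.36). Want P(X=4 | X≥2) = P(X=4) / P(X≥2).
P(X=4) = C(13,4)·0.36^4·0.64^9 = 0.216339
P(X≥2) = 1 − 0.003022 − 0.022101 = 0.974877
Ratio = 0.216339 / 0.974877 = 0.221915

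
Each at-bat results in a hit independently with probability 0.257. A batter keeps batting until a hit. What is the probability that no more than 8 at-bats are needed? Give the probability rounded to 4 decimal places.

Y = number of at-bats to the first success; geometric, p = 0.257.
P(Y ≤ 8) = 1 − (1−p)^8 = 1 − 0.092877 = 0.907123

0.9071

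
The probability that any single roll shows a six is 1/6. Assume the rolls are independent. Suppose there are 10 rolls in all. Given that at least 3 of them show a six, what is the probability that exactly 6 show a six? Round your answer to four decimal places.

0.0097

X ~ Binomial(10, 0.166667). Want P(X=6 | X≥3) = P(X=6) / P(X≥3).
P(X=6) = C(10,6)·0.166667^6·0.833333^4 = 0.002171
P(X≥3) = 1 − 0.161506 − 0.323011 − 0.290710 = 0.224773
Ratio = 0.002171 / 0.224773 = 0.009657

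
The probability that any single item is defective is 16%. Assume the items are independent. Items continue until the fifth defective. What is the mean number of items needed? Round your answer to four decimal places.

Y = total items until the fifth success; negative binomial with r=5, p=0.16.
E[Y] = r / p = 5 / 0.16 = 31.250000

31.2500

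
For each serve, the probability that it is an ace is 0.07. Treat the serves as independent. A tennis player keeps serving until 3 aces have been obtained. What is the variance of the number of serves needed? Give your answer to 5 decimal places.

569.38776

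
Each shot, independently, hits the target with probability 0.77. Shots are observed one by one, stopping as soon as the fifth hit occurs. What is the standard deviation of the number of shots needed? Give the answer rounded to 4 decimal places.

Y = total shots until the fifth success; negative binomial with r=5, p=0.77.
SD(Y) = √[r(1−p)/p²] = √(1.939619) = 1.392702

1.3927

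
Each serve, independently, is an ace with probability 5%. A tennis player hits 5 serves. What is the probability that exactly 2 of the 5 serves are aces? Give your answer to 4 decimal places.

0.0214

X ~ Binomial(n=5, p=0.05).
P(X=2) = C(5,2) · p^2 · (1−p)^3
= 10 · 0.0025 · 0.85737 = 0.021434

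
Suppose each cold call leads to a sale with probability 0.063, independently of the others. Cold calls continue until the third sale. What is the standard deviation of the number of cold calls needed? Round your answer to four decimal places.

Y = total cold calls until the third success; negative binomial with r=3, p=0.063.
SD(Y) = √[r(1−p)/p²] = √(708.238851) = 26.612757

26.6128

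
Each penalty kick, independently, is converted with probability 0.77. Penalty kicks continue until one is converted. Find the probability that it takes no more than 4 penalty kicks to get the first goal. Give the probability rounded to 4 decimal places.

0.9972

Y = number of penalty kicks to the first success; geometric, p = 0.77.
P(Y ≤ 4) = 1 − (1−p)^4 = 1 − 0.002798 = 0.997202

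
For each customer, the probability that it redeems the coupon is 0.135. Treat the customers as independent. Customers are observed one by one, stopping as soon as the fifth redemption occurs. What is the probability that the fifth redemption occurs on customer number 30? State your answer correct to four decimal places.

Y = trial on which the fifth success occurs; negative binomial, r=5, p=0.135.
P(Y=30) = C(29,4) · p^5 · (1−p)^25
= 23751 · 4.484e-05 · 0.026632 = 0.028363

0.0284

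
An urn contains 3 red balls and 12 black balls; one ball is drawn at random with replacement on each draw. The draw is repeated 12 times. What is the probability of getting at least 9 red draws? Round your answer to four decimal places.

X ~ Binomial(12, 0.20); P(X ≥ 9) = Σ C(12,k) p^k (1−p)^(12−k) over k:
  k=9: C(12,9)·0.20^9·0.80^3 = 0.000058
  k=10: C(12,10)·0.20^10·0.80^2 = 0.000004
  k=11: C(12,11)·0.20^11·0.80^1 = 0.000000
  k=12: C(12,12)·0.20^12·0.80^0 = 0.000000
Total = 0.000062

0.0001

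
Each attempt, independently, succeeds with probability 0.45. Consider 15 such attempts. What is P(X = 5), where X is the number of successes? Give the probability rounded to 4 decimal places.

0.1404

X ~ Binomial(n=15, p=0.45).
P(X=5) = C(15,5) · p^5 · (1−p)^10
= 3003 · 0.018453 · 0.002533 = 0.140360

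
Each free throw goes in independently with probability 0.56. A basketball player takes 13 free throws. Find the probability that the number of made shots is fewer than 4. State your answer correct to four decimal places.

0.0170

X ~ Binomial(13, 0.56); P(X ≤ 3) = Σ C(13,k) p^k (1−p)^(13−k) over k:
  k=0: C(13,0)·0.56^0·0.44^13 = 0.000023
  k=1: C(13,1)·0.56^1·0.44^12 = 0.000383
  k=2: C(13,2)·0.56^2·0.44^11 = 0.002927
  k=3: C(13,3)·0.56^3·0.44^10 = 0.013660
Total = 0.016994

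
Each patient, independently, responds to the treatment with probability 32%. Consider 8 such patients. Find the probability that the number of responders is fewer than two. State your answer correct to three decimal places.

0.218

X ~ Binomial(8, 0.32); P(X ≤ 1) = Σ C(8,k) p^k (1−p)^(8−k) over k:
  k=0: C(8,0)·0.32^0·0.68^8 = 0.04572
  k=1: C(8,1)·0.32^1·0.68^7 = 0.17211
Total = 0.21782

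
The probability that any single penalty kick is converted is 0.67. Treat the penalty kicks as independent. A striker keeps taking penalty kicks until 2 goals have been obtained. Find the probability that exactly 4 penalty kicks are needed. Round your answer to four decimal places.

Y = trial on which the second success occurs; negative binomial, r=2, p=0.67.
P(Y=4) = C(3,1) · p^2 · (1−p)^2
= 3 · 0.4489 · 0.1089 = 0.146656

0.1467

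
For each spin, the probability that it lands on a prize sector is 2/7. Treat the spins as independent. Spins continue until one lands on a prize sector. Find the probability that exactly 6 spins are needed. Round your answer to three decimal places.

0.053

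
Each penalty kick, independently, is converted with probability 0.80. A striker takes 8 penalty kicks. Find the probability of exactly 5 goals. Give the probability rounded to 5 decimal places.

X ~ Binomial(n=8, p=0.80).
P(X=5) = C(8,5) · p^5 · (1−p)^3
= 56 · 0.32768 · 0.008 = 0.1468006

0.14680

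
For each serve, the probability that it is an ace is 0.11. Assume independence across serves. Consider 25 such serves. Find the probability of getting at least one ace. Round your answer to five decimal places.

0.94571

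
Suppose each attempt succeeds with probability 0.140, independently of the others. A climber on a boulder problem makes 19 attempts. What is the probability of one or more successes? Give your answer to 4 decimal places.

P(at least one) = 1 − P(none) = 1 − (1 − 0.14)^19
= 1 − 0.056947 = 0.943053

0.9431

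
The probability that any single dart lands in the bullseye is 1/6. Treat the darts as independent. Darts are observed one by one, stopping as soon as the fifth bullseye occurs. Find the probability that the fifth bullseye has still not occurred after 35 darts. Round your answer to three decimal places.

0.284

Needing more than 35 darts ⇔ fewer than 5 successes in the first 35. With X ~ Binomial(35, 0.166667), P(Y > 35) = P(X ≤ 4).
  k=0: C(35,0)·0.166667^0·0.833333^35 = 0.00169
  k=1: C(35,1)·0.166667^1·0.833333^34 = 0.01185
  k=2: C(35,2)·0.166667^2·0.833333^33 = 0.04029
  k=3: C(35,3)·0.166667^3·0.833333^32 = 0.08865
  k=4: C(35,4)·0.166667^4·0.833333^31 = 0.14183
P(X ≤ 4) = 0.28432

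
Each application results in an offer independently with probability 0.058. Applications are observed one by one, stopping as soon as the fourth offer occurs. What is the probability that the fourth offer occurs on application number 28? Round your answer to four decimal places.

Y = trial on which the fourth success occurs; negative binomial, r=4, p=0.058.
P(Y=28) = C(27,3) · p^4 · (1−p)^24
= 2925 · 1.1316e-05 · 0.23835 = 0.007890

0.0079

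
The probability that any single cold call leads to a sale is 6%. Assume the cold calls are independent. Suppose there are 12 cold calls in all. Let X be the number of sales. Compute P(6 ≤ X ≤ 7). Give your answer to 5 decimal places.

X ~ Binomial(12, 0.06); P(6 ≤ X ≤ 7) = Σ C(12,k) p^k (1−p)^(12−k) over k:
  k=6: C(12,6)·0.06^6·0.94^6 = 0.0000297
  k=7: C(12,7)·0.06^7·0.94^5 = 0.0000016
Total = 0.0000314

0.00003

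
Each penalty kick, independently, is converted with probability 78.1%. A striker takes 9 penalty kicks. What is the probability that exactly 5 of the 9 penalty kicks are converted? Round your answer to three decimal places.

0.084

X ~ Binomial(n=9, p=0.781).
P(X=5) = C(9,5) · p^5 · (1−p)^4
= 126 · 0.29057 · 0.0023003 = 0.08422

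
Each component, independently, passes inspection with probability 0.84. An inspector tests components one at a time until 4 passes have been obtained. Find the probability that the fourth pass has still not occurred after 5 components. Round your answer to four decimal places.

0.1835

Needing more than 5 components ⇔ fewer than 4 successes in the first 5. With X ~ Binomial(5, 0.84), P(Y > 5) = P(X ≤ 3).
  k=0: C(5,0)·0.84^0·0.16^5 = 0.000105
  k=1: C(5,1)·0.84^1·0.16^4 = 0.002753
  k=2: C(5,2)·0.84^2·0.16^3 = 0.028901
  k=3: C(5,3)·0.84^3·0.16^2 = 0.151732
P(X ≤ 3) = 0.183491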